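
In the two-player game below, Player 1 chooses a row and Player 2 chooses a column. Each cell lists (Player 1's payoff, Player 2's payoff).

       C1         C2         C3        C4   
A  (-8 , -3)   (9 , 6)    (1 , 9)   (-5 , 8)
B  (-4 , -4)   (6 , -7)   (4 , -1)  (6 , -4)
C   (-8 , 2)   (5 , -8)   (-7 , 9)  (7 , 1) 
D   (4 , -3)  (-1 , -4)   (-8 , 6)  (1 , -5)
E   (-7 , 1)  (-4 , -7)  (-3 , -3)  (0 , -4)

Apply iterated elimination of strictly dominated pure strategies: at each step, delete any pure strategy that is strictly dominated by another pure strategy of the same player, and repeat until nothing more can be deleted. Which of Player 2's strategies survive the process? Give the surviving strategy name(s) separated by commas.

Player 1's strategy E is strictly dominated by B (C1: -4>-7, C2: 6>-4, C3: 4>-3, C4: 6>0) and is removed.
Player 2's strategy C1 is strictly dominated by C3 (A: 9>-3, B: -1>-4, C: 9>2, D: 6>-3) and is removed.
Row D is eliminated: B beats it against every remaining column (C2: 6>-1, C3: 4>-8, C4: 6>1).
Player 2's strategy C2 is strictly dominated by C3 (A: 9>6, B: -1>-7, C: 9>-8) and is removed.
Row A is eliminated: B beats it against every remaining column (C3: 4>1, C4: 6>-5).
For Player 2, C3 strictly dominates C4 on the remaining rows (B: -1>-4, C: 9>1); eliminate C4.
Row C is eliminated: B beats it against every remaining column (C3: 4>-7).
Among the remaining strategies, none is strictly dominated by another pure strategy of the same player, so the elimination stops.
Surviving strategies — Player 1: {B}; Player 2: {C3}.

C3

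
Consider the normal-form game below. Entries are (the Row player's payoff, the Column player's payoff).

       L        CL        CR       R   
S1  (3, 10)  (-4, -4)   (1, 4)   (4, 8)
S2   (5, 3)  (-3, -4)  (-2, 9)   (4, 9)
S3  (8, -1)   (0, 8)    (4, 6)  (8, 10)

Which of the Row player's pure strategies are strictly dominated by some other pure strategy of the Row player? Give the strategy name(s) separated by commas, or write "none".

S1, S2

S1 is strictly dominated by S3 (L: 8>3, CL: 0>-4, CR: 4>1, R: 8>4).
S2: dominated, since S3 does at least as well everywhere (L: 8>5, CL: 0>-3, CR: 4>-2, R: 8>4).
Nothing dominates S3: S1 at L (8>3); S2 at L (8>5).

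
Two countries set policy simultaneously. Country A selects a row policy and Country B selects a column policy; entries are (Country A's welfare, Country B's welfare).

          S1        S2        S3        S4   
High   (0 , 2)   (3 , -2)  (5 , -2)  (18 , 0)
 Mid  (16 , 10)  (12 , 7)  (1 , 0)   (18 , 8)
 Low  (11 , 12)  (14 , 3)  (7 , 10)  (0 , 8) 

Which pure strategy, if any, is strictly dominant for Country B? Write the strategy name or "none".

S1

S1 vs S2: High: 2>-2, Mid: 10>7, Low: 12>3.
S1 vs S3: High: 2>-2, Mid: 10>0, Low: 12>10.
S1 vs S4: High: 2>0, Mid: 10>8, Low: 12>8.
S1 strictly beats every other strategy against every opponent action, so it is strictly dominant.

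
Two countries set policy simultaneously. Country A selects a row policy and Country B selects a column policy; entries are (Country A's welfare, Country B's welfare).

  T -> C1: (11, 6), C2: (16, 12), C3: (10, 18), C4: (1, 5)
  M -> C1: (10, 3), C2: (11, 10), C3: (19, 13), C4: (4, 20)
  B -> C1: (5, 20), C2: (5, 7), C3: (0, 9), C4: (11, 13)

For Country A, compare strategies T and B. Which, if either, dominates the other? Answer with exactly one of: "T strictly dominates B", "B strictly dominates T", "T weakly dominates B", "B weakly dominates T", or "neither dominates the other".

neither dominates the other

T's payoffs vs B's, by Country B's action — C1: 11>5, C2: 16>5, C3: 10>0, C4: 1<11.
T does better at C1, C2, C3 but worse at C4; neither strategy dominates the other.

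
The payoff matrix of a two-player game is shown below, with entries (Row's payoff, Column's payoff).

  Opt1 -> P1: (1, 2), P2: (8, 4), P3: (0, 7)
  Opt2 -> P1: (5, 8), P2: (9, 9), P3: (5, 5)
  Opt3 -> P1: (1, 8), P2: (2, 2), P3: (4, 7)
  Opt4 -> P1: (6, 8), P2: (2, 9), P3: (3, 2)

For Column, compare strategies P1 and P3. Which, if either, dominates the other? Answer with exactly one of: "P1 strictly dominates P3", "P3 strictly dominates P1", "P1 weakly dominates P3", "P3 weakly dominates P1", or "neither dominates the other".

P1's payoffs vs P3's, by Row's action — Opt1: 2<7, Opt2: 8>5, Opt3: 8>7, Opt4: 8>2.
P1 does better at Opt2, Opt3, Opt4 but worse at Opt1; neither strategy dominates the other.

neither dominates the other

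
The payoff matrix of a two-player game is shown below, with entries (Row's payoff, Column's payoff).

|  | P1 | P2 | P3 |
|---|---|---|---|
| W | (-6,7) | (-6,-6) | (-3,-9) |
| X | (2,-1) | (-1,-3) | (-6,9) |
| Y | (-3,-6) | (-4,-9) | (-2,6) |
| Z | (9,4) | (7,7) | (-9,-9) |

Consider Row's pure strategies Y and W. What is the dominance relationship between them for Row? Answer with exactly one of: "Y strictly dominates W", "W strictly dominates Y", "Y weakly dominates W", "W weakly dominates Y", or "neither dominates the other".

Compare Y to W across every action of Column: P1: -3>-6, P2: -4>-6, P3: -2>-3.
Every comparison favours Y, so Y strictly dominates W.

Y strictly dominates W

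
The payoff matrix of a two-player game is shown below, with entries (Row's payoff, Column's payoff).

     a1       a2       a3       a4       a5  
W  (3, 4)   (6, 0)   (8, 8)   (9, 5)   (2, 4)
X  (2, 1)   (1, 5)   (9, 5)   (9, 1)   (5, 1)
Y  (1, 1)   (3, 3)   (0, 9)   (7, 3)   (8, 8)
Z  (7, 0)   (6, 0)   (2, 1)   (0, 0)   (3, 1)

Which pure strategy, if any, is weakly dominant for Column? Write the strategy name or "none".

a3 vs a1: W: 8>4, X: 5>1, Y: 9>1, Z: 1>0.
a3 vs a2: W: 8>0, X: 5=5, Y: 9>3, Z: 1>0.
a3 vs a4: W: 8>5, X: 5>1, Y: 9>3, Z: 1>0.
a3 vs a5: W: 8>4, X: 5>1, Y: 9>8, Z: 1=1.
a3 is at least as good as every other strategy against every opponent action, so it is weakly dominant.

a3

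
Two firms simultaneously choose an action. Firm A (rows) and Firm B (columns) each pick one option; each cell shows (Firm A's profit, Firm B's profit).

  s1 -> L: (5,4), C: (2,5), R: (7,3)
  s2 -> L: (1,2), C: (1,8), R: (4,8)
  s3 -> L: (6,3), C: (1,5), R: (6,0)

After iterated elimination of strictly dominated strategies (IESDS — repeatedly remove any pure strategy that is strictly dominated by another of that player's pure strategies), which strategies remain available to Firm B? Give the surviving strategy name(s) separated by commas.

Firm A's strategy s2 is strictly dominated by s1 (L: 5>1, C: 2>1, R: 7>4) and is removed.
Firm B's strategy L is strictly dominated by C (s1: 5>4, s3: 5>3) and is removed.
Firm A's strategy s3 is strictly dominated by s1 (C: 2>1, R: 7>6) and is removed.
Column R is eliminated: C beats it against every remaining row (s1: 5>3).
Among the remaining strategies, none is strictly dominated by another pure strategy of the same player, so the elimination stops.
Surviving strategies — Firm A: {s1}; Firm B: {C}.

C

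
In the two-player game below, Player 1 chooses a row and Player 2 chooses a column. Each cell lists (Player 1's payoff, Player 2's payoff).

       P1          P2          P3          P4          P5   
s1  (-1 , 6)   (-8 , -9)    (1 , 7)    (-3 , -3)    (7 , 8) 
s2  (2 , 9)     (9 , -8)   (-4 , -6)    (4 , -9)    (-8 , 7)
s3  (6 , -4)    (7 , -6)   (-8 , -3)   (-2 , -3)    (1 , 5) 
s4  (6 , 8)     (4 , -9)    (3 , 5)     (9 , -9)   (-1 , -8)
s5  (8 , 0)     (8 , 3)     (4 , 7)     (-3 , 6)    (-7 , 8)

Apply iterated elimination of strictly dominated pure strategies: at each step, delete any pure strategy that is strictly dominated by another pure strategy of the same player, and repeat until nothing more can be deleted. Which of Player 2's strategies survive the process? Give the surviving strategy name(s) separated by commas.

Player 2's strategy P2 is strictly dominated by P3 (s1: 7>-9, s2: -6>-8, s3: -3>-6, s4: 5>-9, s5: 7>3) and is removed.
Player 1's strategy s2 is strictly dominated by s4 (P1: 6>2, P3: 3>-4, P4: 9>4, P5: -1>-8) and is removed.
Column P4 is eliminated: P5 beats it against every remaining row (s1: 8>-3, s3: 5>-3, s4: -8>-9, s5: 8>6).
Among the remaining strategies, none is strictly dominated by another pure strategy of the same player, so the elimination stops.
Surviving strategies — Player 1: {s1, s3, s4, s5}; Player 2: {P1, P3, P5}.

P1, P3, P5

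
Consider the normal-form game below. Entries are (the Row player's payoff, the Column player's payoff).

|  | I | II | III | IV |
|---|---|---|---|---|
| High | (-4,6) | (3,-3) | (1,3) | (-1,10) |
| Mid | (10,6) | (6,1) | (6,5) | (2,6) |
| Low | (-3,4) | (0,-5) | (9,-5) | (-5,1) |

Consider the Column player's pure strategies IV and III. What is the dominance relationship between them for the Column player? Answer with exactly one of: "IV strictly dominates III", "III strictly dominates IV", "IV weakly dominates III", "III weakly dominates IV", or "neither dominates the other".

Compare IV to III across each choice by the Row player: High: 10>3, Mid: 6>5, Low: 1>-5.
IV gives a strictly higher payoff against each choice by the Row player, so IV strictly dominates III.

IV strictly dominates III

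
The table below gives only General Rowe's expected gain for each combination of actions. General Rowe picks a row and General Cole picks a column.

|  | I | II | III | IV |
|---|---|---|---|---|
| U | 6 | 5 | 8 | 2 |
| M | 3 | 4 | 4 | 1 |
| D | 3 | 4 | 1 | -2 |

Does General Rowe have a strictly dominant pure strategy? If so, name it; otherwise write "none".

U vs M: I: 6>3, II: 5>4, III: 8>4, IV: 2>1.
U vs D: I: 6>3, II: 5>4, III: 8>1, IV: 2>-2.
U strictly beats every other strategy against every opponent action, so it is strictly dominant.

U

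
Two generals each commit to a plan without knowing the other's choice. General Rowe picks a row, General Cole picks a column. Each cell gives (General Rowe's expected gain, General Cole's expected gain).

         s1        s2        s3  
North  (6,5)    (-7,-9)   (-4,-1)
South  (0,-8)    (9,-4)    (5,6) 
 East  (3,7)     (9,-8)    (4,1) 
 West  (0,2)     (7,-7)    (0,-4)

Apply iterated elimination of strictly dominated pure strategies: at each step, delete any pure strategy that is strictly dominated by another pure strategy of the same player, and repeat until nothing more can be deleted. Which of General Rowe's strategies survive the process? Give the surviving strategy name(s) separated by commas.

General Rowe's strategy West is strictly dominated by East (s1: 3>0, s2: 9>7, s3: 4>0) and is removed.
General Cole's strategy s2 is strictly dominated by s3 (North: -1>-9, South: 6>-4, East: 1>-8) and is removed.
Among the remaining strategies, none is strictly dominated by another pure strategy of the same player, so the elimination stops.
Surviving strategies — General Rowe: {North, South, East}; General Cole: {s1, s3}.

North, South, East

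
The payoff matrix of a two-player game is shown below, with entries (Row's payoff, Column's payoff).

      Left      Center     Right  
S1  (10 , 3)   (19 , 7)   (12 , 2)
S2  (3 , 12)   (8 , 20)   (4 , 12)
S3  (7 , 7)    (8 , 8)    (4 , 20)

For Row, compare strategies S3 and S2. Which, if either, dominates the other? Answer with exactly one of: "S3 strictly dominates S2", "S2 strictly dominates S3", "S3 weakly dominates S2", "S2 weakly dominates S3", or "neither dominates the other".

Compare S3 to S2 across each opponent action: Left: 7>3, Center: 8=8, Right: 4=4.
S3 is at least as good everywhere and strictly better somewhere (tied only at Center, Right), so S3 weakly but not strictly dominates S2.

S3 weakly dominates S2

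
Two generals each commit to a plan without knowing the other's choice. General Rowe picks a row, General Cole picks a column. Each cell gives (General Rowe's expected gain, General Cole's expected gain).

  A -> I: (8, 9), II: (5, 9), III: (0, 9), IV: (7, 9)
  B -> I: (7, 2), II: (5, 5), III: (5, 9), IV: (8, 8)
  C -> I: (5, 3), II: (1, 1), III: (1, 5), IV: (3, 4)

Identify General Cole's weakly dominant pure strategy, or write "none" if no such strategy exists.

III

III vs I: A: 9=9, B: 9>2, C: 5>3.
III vs II: A: 9=9, B: 9>5, C: 5>1.
III vs IV: A: 9=9, B: 9>8, C: 5>4.
III is at least as good as every other strategy against every opponent action, so it is weakly dominant.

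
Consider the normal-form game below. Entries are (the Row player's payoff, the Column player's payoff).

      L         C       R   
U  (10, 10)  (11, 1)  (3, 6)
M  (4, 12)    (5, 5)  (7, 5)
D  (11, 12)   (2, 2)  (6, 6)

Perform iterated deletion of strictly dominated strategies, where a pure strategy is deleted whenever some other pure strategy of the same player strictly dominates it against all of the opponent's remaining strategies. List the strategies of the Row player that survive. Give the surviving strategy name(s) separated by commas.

D

The Column player's strategy C is strictly dominated by L (U: 10>1, M: 12>5, D: 12>2) and is removed.
The Row player's strategy U is strictly dominated by D (L: 11>10, R: 6>3) and is removed.
For the Column player, L strictly dominates R on the remaining rows (M: 12>5, D: 12>6); eliminate R.
For the Row player, D strictly dominates M on the remaining columns (L: 11>4); eliminate M.
Among the remaining strategies, none is strictly dominated by another pure strategy of the same player, so the elimination stops.
Surviving strategies — the Row player: {D}; the Column player: {L}.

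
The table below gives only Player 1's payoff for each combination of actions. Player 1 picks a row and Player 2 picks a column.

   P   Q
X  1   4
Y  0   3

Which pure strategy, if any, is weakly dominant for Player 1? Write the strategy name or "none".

X vs Y: P: 1>0, Q: 4>3.
X is at least as good as every other strategy against every opponent action, so it is weakly dominant.

X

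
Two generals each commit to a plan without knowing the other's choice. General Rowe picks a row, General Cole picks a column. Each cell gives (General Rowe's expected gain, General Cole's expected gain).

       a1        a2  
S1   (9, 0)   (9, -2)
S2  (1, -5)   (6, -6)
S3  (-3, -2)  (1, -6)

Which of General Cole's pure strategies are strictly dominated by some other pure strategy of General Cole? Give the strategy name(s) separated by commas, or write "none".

Nothing dominates a1: a2 at S1 (0>-2).
a1 strictly dominates a2 — S1: 0>-2, S2: -5>-6, S3: -2>-6.

a2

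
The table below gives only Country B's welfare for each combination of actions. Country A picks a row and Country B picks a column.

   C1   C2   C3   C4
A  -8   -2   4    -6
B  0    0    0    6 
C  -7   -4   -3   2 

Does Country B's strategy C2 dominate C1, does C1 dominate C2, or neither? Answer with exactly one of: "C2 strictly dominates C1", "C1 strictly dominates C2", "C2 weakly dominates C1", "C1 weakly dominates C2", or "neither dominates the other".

Compare C2 to C1 across each opponent action: A: -2>-8, B: 0=0, C: -4>-7.
C2 is at least as good everywhere and strictly better somewhere (tied only at B), so C2 weakly but not strictly dominates C1.

C2 weakly dominates C1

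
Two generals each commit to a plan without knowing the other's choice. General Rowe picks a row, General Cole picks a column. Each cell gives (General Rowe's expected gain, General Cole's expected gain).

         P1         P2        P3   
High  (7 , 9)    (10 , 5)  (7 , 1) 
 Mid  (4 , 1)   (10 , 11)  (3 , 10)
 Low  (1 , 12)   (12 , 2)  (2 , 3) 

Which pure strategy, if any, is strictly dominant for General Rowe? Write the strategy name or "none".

none

High fails to dominate Mid at P2 (10=10).
Mid fails to dominate High at P1 (4<7).
Low fails to dominate High at P1 (1<7).
No single strategy dominates all the others.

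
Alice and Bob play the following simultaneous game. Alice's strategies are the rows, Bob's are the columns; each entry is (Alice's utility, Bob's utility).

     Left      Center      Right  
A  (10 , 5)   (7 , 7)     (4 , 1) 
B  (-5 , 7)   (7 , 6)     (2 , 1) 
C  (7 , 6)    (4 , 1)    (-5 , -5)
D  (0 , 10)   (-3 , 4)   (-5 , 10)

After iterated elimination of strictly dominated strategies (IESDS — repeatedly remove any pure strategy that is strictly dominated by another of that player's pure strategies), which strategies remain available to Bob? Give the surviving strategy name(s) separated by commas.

Left, Center

Alice's strategy C is strictly dominated by A (Left: 10>7, Center: 7>4, Right: 4>-5) and is removed.
Row D is eliminated: A beats it against every remaining column (Left: 10>0, Center: 7>-3, Right: 4>-5).
Bob's strategy Right is strictly dominated by Left (A: 5>1, B: 7>1) and is removed.
Among the remaining strategies, none is strictly dominated by another pure strategy of the same player, so the elimination stops.
Surviving strategies — Alice: {A, B}; Bob: {Left, Center}.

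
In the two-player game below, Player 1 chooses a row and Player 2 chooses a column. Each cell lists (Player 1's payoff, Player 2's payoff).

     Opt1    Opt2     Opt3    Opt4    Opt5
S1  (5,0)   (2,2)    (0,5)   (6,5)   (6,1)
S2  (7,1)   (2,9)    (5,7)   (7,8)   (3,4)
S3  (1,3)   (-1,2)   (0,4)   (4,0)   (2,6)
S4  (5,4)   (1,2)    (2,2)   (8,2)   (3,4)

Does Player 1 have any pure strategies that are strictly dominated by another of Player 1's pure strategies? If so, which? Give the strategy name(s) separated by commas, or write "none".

S3

S1: no other strategy beats it everywhere (S2 at Opt2 (2=2); S3 at Opt1 (5>1); S4 at Opt1 (5=5)).
S2: no other strategy beats it everywhere (S1 at Opt1 (7>5); S3 at Opt1 (7>1); S4 at Opt1 (7>5)).
S2 strictly dominates S3 — Opt1: 7>1, Opt2: 2>-1, Opt3: 5>0, Opt4: 7>4, Opt5: 3>2.
S4: no other strategy beats it everywhere (S1 at Opt1 (5=5); S2 at Opt4 (8>7); S3 at Opt1 (5>1)).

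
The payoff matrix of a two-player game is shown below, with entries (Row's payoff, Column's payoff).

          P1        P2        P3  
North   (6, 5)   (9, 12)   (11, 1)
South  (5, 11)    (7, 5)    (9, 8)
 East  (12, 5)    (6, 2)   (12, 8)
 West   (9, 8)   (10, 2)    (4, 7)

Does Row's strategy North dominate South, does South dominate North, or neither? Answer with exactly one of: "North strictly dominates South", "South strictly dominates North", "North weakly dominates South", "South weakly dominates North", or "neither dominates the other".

North strictly dominates South

Compare North to South across each opponent action: P1: 6>5, P2: 9>7, P3: 11>9.
Every comparison favours North, so North strictly dominates South.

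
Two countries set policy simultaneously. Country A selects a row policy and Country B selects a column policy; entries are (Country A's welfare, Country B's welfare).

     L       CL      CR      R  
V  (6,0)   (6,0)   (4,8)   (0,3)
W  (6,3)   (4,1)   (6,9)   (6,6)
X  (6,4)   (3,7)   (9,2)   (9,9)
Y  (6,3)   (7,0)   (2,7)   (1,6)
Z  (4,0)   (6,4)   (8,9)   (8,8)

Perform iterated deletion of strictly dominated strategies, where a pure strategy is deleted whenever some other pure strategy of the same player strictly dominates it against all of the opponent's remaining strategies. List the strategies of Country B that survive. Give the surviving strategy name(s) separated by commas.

For Country B, R strictly dominates L on the remaining rows (V: 3>0, W: 6>3, X: 9>4, Y: 6>3, Z: 8>0); eliminate L.
Country A's strategy W is strictly dominated by Z (CL: 6>4, CR: 8>6, R: 8>6) and is removed.
Country B's strategy CL is strictly dominated by R (V: 3>0, X: 9>7, Y: 6>0, Z: 8>4) and is removed.
Row V is eliminated: X beats it against every remaining column (CR: 9>4, R: 9>0).
Country A's strategy Y is strictly dominated by X (CR: 9>2, R: 9>1) and is removed.
Country A's strategy Z is strictly dominated by X (CR: 9>8, R: 9>8) and is removed.
Country B's strategy CR is strictly dominated by R (X: 9>2) and is removed.
Among the remaining strategies, none is strictly dominated by another pure strategy of the same player, so the elimination stops.
Surviving strategies — Country A: {X}; Country B: {R}.

R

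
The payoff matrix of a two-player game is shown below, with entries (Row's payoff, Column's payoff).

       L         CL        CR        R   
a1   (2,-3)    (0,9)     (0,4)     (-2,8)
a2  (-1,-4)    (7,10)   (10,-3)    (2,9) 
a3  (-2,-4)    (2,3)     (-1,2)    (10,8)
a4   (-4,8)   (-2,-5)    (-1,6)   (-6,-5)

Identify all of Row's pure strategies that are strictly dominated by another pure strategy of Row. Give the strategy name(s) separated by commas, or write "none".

a4

a1: no other strategy beats it everywhere (a2 at L (2>-1); a3 at L (2>-2); a4 at L (2>-4)).
a2: no other strategy beats it everywhere (a1 at CL (7>0); a3 at L (-1>-2); a4 at L (-1>-4)).
a3: no other strategy beats it everywhere (a1 at CL (2>0); a2 at R (10>2); a4 at L (-2>-4)).
a4 is strictly dominated by a1 (L: 2>-4, CL: 0>-2, CR: 0>-1, R: -2>-6).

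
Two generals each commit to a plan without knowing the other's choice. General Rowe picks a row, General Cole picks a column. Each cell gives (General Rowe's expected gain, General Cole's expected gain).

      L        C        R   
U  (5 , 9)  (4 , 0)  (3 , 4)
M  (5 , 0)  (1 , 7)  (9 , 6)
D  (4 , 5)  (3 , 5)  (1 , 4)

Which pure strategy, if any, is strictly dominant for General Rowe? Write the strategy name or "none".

none

U fails to dominate M at L (5=5).
M fails to dominate U at L (5=5).
D fails to dominate U at L (4<5).
No single strategy dominates all the others.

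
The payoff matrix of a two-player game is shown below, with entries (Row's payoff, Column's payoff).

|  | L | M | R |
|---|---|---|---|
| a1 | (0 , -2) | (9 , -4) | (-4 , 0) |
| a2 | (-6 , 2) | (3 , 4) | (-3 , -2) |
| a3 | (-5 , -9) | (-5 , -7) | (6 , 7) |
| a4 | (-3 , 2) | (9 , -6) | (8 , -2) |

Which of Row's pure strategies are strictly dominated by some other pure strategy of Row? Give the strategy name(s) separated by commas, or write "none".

a2, a3

a1 is not dominated — it holds its own against a2 at L (0>-6); a3 at L (0>-5); a4 at L (0>-3).
a4 strictly dominates a2 — L: -3>-6, M: 9>3, R: 8>-3.
a4 strictly dominates a3 — L: -3>-5, M: 9>-5, R: 8>6.
a4 is not dominated — it holds its own against a1 at M (9=9); a2 at L (-3>-6); a3 at L (-3>-5).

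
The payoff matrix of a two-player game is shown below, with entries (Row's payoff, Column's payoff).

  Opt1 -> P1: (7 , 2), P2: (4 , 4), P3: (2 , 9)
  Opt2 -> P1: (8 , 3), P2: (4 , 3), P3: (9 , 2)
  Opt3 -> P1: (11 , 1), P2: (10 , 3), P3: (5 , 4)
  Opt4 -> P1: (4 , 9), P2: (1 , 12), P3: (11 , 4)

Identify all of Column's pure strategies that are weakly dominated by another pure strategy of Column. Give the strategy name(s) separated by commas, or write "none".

P1 is weakly dominated by P2 (Opt1: 4>2, Opt2: 3=3, Opt3: 3>1, Opt4: 12>9).
Nothing dominates P2: P1 at Opt1 (4>2); P3 at Opt2 (3>2).
P3 is not dominated — it holds its own against P1 at Opt1 (9>2); P2 at Opt1 (9>4).

P1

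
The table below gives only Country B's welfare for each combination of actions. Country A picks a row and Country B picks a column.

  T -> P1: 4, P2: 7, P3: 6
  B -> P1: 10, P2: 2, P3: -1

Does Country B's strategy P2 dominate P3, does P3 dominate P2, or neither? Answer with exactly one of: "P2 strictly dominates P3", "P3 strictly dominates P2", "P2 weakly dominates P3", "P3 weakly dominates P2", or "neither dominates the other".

Compare P2 to P3 across every action of Country A: T: 7>6, B: 2>-1.
P2 gives a strictly higher payoff against every action of Country A, so P2 strictly dominates P3.

P2 strictly dominates P3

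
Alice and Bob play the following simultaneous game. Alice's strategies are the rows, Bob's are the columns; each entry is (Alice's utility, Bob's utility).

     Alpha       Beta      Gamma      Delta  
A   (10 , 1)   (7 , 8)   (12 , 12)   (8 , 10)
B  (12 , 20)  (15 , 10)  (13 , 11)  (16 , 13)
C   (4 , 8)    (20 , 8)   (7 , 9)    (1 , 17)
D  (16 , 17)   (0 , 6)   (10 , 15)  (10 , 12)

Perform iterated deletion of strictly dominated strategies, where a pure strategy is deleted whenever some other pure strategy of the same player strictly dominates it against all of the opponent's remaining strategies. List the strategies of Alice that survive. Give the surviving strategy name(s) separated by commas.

D

Alice's strategy A is strictly dominated by B (Alpha: 12>10, Beta: 15>7, Gamma: 13>12, Delta: 16>8) and is removed.
For Bob, Gamma strictly dominates Beta on the remaining rows (B: 11>10, C: 9>8, D: 15>6); eliminate Beta.
Alice's strategy C is strictly dominated by B (Alpha: 12>4, Gamma: 13>7, Delta: 16>1) and is removed.
For Bob, Alpha strictly dominates Gamma on the remaining rows (B: 20>11, D: 17>15); eliminate Gamma.
For Bob, Alpha strictly dominates Delta on the remaining rows (B: 20>13, D: 17>12); eliminate Delta.
For Alice, D strictly dominates B on the remaining columns (Alpha: 16>12); eliminate B.
Among the remaining strategies, none is strictly dominated by another pure strategy of the same player, so the elimination stops.
Surviving strategies — Alice: {D}; Bob: {Alpha}.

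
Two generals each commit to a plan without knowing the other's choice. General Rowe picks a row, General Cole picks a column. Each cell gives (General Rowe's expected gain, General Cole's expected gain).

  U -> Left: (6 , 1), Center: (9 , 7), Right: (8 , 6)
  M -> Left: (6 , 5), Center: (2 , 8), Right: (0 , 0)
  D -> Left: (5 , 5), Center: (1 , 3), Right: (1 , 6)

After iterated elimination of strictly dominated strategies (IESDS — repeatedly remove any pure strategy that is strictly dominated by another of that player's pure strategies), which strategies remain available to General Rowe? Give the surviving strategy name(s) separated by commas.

U

General Rowe's strategy D is strictly dominated by U (Left: 6>5, Center: 9>1, Right: 8>1) and is removed.
General Cole's strategy Left is strictly dominated by Center (U: 7>1, M: 8>5) and is removed.
General Rowe's strategy M is strictly dominated by U (Center: 9>2, Right: 8>0) and is removed.
For General Cole, Center strictly dominates Right on the remaining rows (U: 7>6); eliminate Right.
Among the remaining strategies, none is strictly dominated by another pure strategy of the same player, so the elimination stops.
Surviving strategies — General Rowe: {U}; General Cole: {Center}.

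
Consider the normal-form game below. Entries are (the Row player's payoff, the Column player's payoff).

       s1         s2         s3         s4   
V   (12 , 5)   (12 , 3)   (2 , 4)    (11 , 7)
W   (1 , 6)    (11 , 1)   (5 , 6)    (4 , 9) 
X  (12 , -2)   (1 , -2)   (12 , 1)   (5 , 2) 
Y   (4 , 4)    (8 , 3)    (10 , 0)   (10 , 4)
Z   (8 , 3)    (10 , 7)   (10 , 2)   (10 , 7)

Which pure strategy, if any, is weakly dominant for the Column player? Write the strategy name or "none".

s4 vs s1: V: 7>5, W: 9>6, X: 2>-2, Y: 4=4, Z: 7>3.
s4 vs s2: V: 7>3, W: 9>1, X: 2>-2, Y: 4>3, Z: 7=7.
s4 vs s3: V: 7>4, W: 9>6, X: 2>1, Y: 4>0, Z: 7>2.
s4 is at least as good as every other strategy against every opponent action, so it is weakly dominant.

s4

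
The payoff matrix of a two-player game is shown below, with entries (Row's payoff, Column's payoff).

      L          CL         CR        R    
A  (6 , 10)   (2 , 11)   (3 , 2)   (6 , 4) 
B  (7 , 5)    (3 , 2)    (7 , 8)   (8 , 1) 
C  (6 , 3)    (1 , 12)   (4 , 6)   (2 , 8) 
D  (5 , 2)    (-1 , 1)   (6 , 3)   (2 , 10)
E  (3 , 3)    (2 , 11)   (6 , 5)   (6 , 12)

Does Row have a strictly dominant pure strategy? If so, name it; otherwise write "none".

B

B vs A: L: 7>6, CL: 3>2, CR: 7>3, R: 8>6.
B vs C: L: 7>6, CL: 3>1, CR: 7>4, R: 8>2.
B vs D: L: 7>5, CL: 3>-1, CR: 7>6, R: 8>2.
B vs E: L: 7>3, CL: 3>2, CR: 7>6, R: 8>6.
B strictly beats every other strategy against every opponent action, so it is strictly dominant.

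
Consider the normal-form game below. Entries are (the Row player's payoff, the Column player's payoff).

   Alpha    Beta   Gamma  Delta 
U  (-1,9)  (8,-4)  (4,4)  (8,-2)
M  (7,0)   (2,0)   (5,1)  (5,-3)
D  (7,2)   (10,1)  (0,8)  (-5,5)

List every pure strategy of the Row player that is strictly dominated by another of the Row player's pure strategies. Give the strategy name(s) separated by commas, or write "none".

none

U: no other strategy beats it everywhere (M at Beta (8>2); D at Gamma (4>0)).
M is not dominated — it holds its own against U at Alpha (7>-1); D at Alpha (7=7).
D: no other strategy beats it everywhere (U at Alpha (7>-1); M at Alpha (7=7)).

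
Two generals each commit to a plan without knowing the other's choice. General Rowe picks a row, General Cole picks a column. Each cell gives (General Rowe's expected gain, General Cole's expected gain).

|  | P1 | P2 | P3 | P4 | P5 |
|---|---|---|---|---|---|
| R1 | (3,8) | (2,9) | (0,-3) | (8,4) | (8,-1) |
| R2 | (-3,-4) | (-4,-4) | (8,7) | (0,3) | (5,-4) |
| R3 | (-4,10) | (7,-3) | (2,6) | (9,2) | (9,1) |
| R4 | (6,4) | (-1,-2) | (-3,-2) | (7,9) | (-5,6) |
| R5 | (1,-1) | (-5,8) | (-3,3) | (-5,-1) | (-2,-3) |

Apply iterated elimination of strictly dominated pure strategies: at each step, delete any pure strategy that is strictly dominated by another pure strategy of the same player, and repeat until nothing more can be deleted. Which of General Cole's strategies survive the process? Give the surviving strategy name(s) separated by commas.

Row R5 is eliminated: R1 beats it against every remaining column (P1: 3>1, P2: 2>-5, P3: 0>-3, P4: 8>-5, P5: 8>-2).
For General Cole, P4 strictly dominates P5 on the remaining rows (R1: 4>-1, R2: 3>-4, R3: 2>1, R4: 9>6); eliminate P5.
Among the remaining strategies, none is strictly dominated by another pure strategy of the same player, so the elimination stops.
Surviving strategies — General Rowe: {R1, R2, R3, R4}; General Cole: {P1, P2, P3, P4}.

P1, P2, P3, P4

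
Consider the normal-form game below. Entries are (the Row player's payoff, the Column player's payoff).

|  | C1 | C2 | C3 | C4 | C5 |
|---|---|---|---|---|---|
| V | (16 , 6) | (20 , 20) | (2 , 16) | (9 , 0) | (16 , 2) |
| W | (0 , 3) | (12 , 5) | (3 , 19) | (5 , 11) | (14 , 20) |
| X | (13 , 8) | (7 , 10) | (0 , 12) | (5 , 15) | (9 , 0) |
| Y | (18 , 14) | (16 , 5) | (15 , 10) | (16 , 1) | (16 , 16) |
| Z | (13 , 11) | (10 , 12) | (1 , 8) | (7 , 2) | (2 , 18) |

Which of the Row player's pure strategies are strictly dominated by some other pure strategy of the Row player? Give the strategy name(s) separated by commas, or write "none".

W, X, Z

Nothing dominates V: W at C1 (16>0); X at C1 (16>13); Y at C2 (20>16); Z at C1 (16>13).
W is strictly dominated by Y (C1: 18>0, C2: 16>12, C3: 15>3, C4: 16>5, C5: 16>14).
V strictly dominates X — C1: 16>13, C2: 20>7, C3: 2>0, C4: 9>5, C5: 16>9.
Y is not dominated — it holds its own against V at C1 (18>16); W at C1 (18>0); X at C1 (18>13); Z at C1 (18>13).
Z: dominated, since V does at least as well everywhere (C1: 16>13, C2: 20>10, C3: 2>1, C4: 9>7, C5: 16>2).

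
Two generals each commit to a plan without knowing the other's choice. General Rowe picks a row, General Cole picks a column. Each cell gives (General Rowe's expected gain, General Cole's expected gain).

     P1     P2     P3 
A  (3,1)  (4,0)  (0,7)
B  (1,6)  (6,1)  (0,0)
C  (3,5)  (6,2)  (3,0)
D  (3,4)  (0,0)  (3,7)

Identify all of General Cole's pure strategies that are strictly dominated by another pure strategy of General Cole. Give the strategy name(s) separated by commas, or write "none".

Nothing dominates P1: P2 at A (1>0); P3 at B (6>0).
P2: dominated, since P1 does at least as well everywhere (A: 1>0, B: 6>1, C: 5>2, D: 4>0).
Nothing dominates P3: P1 at A (7>1); P2 at A (7>0).

P2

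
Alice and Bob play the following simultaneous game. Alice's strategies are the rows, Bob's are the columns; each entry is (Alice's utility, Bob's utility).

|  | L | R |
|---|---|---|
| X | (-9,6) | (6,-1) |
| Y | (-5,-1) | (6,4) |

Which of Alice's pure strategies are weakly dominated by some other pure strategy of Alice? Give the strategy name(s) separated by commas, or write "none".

X: dominated, since Y does at least as well everywhere (L: -5>-9, R: 6=6).
Nothing dominates Y: X at L (-5>-9).

X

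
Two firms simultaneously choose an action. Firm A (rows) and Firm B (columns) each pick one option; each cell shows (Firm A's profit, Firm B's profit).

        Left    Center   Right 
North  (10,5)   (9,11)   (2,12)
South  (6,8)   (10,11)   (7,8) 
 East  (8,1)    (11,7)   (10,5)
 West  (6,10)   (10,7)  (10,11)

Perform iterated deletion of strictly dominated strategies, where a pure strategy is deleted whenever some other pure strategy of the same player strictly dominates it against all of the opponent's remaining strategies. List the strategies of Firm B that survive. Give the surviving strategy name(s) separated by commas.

Firm A's strategy South is strictly dominated by East (Left: 8>6, Center: 11>10, Right: 10>7) and is removed.
For Firm B, Right strictly dominates Left on the remaining rows (North: 12>5, East: 5>1, West: 11>10); eliminate Left.
For Firm A, East strictly dominates North on the remaining columns (Center: 11>9, Right: 10>2); eliminate North.
Among the remaining strategies, none is strictly dominated by another pure strategy of the same player, so the elimination stops.
Surviving strategies — Firm A: {East, West}; Firm B: {Center, Right}.

Center, Right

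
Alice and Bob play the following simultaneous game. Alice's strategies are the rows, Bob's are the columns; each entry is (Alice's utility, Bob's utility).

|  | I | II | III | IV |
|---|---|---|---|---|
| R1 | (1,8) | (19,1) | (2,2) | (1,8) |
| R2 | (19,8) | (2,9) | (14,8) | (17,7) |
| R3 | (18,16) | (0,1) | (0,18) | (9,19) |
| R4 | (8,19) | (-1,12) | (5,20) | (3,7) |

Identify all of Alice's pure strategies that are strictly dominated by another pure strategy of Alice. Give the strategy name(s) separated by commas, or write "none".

R1 is not dominated — it holds its own against R2 at II (19>2); R3 at II (19>0); R4 at II (19>-1).
R2: no other strategy beats it everywhere (R1 at I (19>1); R3 at I (19>18); R4 at I (19>8)).
R3 is strictly dominated by R2 (I: 19>18, II: 2>0, III: 14>0, IV: 17>9).
R4: dominated, since R2 does at least as well everywhere (I: 19>8, II: 2>-1, III: 14>5, IV: 17>3).

R3, R4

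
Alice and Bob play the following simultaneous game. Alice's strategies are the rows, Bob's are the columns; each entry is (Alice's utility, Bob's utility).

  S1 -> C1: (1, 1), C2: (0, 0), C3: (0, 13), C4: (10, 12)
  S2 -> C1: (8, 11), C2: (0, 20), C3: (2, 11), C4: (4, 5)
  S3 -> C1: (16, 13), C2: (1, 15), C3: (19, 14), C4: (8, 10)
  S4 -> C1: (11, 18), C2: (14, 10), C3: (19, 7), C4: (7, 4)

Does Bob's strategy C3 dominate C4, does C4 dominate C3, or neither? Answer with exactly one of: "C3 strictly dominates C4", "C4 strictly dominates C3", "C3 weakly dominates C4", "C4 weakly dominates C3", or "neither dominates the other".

C3 strictly dominates C4

Compare C3 to C4 across each choice by Alice: S1: 13>12, S2: 11>5, S3: 14>10, S4: 7>4.
C3 gives a strictly higher payoff against each choice by Alice, so C3 strictly dominates C4.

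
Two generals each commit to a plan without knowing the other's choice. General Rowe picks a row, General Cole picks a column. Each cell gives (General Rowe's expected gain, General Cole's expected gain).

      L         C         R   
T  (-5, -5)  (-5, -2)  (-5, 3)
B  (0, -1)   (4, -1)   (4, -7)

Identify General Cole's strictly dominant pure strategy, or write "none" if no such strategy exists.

none

L fails to dominate C at T (-5<-2).
C fails to dominate L at B (-1=-1).
R fails to dominate L at B (-7<-1).
No single strategy dominates all the others.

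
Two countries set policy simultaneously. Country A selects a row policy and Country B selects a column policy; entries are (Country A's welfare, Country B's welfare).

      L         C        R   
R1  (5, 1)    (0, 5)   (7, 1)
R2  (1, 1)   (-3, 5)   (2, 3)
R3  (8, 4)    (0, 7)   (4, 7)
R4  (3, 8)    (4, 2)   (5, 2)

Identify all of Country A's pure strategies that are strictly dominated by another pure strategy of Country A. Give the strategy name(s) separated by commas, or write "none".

R2

Nothing dominates R1: R2 at L (5>1); R3 at C (0=0); R4 at L (5>3).
R1 strictly dominates R2 — L: 5>1, C: 0>-3, R: 7>2.
Nothing dominates R3: R1 at L (8>5); R2 at L (8>1); R4 at L (8>3).
Nothing dominates R4: R1 at C (4>0); R2 at L (3>1); R3 at C (4>0).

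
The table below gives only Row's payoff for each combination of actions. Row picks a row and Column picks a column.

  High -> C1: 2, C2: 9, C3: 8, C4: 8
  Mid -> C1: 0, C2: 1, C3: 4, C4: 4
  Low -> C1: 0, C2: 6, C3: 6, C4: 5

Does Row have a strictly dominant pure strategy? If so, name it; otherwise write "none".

High vs Mid: C1: 2>0, C2: 9>1, C3: 8>4, C4: 8>4.
High vs Low: C1: 2>0, C2: 9>6, C3: 8>6, C4: 8>5.
High strictly beats every other strategy against every opponent action, so it is strictly dominant.

High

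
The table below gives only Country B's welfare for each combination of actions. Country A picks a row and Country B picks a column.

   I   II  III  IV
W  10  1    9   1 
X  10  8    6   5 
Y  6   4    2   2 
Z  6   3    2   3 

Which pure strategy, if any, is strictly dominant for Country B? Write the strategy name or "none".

I

I vs II: W: 10>1, X: 10>8, Y: 6>4, Z: 6>3.
I vs III: W: 10>9, X: 10>6, Y: 6>2, Z: 6>2.
I vs IV: W: 10>1, X: 10>5, Y: 6>2, Z: 6>3.
I strictly beats every other strategy against every opponent action, so it is strictly dominant.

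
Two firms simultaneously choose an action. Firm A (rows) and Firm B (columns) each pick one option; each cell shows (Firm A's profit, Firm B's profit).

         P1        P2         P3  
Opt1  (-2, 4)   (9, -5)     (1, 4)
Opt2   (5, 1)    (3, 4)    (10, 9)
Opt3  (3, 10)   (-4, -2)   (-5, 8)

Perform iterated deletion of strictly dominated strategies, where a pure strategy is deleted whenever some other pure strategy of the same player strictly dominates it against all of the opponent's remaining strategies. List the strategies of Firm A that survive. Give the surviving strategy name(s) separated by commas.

Opt2

Row Opt3 is eliminated: Opt2 beats it against every remaining column (P1: 5>3, P2: 3>-4, P3: 10>-5).
Firm B's strategy P2 is strictly dominated by P3 (Opt1: 4>-5, Opt2: 9>4) and is removed.
Firm A's strategy Opt1 is strictly dominated by Opt2 (P1: 5>-2, P3: 10>1) and is removed.
Firm B's strategy P1 is strictly dominated by P3 (Opt2: 9>1) and is removed.
Among the remaining strategies, none is strictly dominated by another pure strategy of the same player, so the elimination stops.
Surviving strategies — Firm A: {Opt2}; Firm B: {P3}.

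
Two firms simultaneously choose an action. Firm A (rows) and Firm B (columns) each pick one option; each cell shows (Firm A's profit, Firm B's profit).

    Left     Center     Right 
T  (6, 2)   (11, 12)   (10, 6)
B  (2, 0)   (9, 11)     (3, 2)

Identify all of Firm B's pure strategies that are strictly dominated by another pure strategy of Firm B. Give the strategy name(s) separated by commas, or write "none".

Left, Right

Center strictly dominates Left — T: 12>2, B: 11>0.
Center is not dominated — it holds its own against Left at T (12>2); Right at T (12>6).
Center strictly dominates Right — T: 12>6, B: 11>2.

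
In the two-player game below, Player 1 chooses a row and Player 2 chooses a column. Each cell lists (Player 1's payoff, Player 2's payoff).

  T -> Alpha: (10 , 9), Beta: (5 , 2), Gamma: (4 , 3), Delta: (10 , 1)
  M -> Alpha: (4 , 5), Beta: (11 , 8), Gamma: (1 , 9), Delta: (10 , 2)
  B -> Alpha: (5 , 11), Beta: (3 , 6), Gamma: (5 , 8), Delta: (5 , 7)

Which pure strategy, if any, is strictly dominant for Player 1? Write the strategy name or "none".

T fails to dominate M at Beta (5<11).
M fails to dominate T at Alpha (4<10).
B fails to dominate T at Alpha (5<10).
No single strategy dominates all the others.

none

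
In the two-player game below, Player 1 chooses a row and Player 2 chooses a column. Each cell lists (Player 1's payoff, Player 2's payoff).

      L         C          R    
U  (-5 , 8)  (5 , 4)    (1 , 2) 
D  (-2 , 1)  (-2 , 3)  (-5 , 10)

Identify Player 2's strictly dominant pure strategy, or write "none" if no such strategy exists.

L fails to dominate C at D (1<3).
C fails to dominate L at U (4<8).
R fails to dominate L at U (2<8).
No single strategy dominates all the others.

none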